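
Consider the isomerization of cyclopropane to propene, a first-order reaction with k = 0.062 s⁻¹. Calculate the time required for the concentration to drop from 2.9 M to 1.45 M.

11.18 s

Step 1: For first-order: t = ln([cyclopropane]₀/[cyclopropane])/k
Step 2: t = ln(2.9/1.45)/0.062
Step 3: t = ln(2)/0.062
Step 4: t = 0.6931/0.062 = 11.18 s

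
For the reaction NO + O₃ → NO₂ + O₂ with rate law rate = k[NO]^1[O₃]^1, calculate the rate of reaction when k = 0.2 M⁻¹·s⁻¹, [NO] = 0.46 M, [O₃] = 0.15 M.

0.0138 M/s

Step 1: The rate law is rate = k[NO]^1[O₃]^1
Step 2: Substitute: rate = 0.2 × (0.46)^1 × (0.15)^1
Step 3: rate = 0.2 × 0.46 × 0.15 = 0.0138 M/s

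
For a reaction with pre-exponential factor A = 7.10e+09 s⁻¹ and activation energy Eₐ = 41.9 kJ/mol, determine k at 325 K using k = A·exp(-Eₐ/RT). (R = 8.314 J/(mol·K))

1.31e+03 s⁻¹

Step 1: Use the Arrhenius equation: k = A × exp(-Eₐ/RT)
Step 2: Convert Eₐ to J/mol: 41.9 kJ/mol = 41900 J/mol
Step 3: Calculate the exponent: -Eₐ/(RT) = -41900/(8.314 × 325) = -15.50674
Step 4: k = 7.10e+09 × exp(-15.50674)
Step 5: k = 7.10e+09 × 1.84293e-07 = 1.3085e+03 s⁻¹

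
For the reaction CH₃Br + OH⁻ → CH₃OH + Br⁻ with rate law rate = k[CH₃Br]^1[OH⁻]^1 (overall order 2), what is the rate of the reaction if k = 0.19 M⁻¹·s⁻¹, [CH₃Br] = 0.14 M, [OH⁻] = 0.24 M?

0.006384 M/s

Step 1: The rate law is rate = k[CH₃Br]^1[OH⁻]^1, overall order = 1+1 = 2
Step 2: Substitute values: rate = 0.19 × (0.14)^1 × (0.24)^1
Step 3: rate = 0.19 × 0.14 × 0.24 = 0.006384 M/s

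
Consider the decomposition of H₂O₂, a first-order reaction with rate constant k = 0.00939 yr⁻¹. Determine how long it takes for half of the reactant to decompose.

73.82 yr

Step 1: For a first-order reaction, t₁/₂ = ln(2)/k
Step 2: t₁/₂ = ln(2)/0.00939
Step 3: t₁/₂ = 0.6931/0.00939 = 73.82 yr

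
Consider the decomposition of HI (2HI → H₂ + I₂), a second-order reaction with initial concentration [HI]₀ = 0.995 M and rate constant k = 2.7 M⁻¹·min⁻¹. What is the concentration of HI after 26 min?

0.01404 M

Step 1: For a second-order reaction: 1/[HI] = 1/[HI]₀ + kt
Step 2: 1/[HI] = 1/0.995 + 2.7 × 26
Step 3: 1/[HI] = 1.005 + 70.2 = 71.21
Step 4: [HI] = 1/71.21 = 0.01404 M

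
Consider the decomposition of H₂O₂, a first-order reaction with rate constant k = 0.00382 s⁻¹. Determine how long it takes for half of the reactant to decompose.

181.5 s

Step 1: For a first-order reaction, t₁/₂ = ln(2)/k
Step 2: t₁/₂ = ln(2)/0.00382
Step 3: t₁/₂ = 0.6931/0.00382 = 181.5 s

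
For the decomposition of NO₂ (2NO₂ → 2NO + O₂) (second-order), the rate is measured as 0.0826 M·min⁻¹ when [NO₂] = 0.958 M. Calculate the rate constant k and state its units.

0.09 M⁻¹·min⁻¹

Step 1: rate = k[NO₂]^2, so k = rate / [NO₂]^2.
Step 2: k = 0.0826 / (0.958)^2 = 0.0826 / 0.9178.
Step 3: k = 0.09 M⁻¹·min⁻¹.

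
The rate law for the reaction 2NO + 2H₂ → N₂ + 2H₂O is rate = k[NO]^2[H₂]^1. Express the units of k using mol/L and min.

(mol/L)⁻²·min⁻¹

Step 1: Overall order = 2 + 1 = 3.
Step 2: rate has units mol/L·min⁻¹; [NO]^2[H₂]^1 has units (mol/L)^3.
Step 3: k = rate/([NO]^2[H₂]^1), so units of k = (mol/L)^(1-3)·min⁻¹ = (mol/L)⁻²·min⁻¹.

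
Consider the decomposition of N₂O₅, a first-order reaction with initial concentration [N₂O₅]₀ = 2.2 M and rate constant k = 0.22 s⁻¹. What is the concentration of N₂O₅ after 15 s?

0.08114 M

Step 1: For a first-order reaction: [N₂O₅] = [N₂O₅]₀ × e^(-kt)
Step 2: [N₂O₅] = 2.2 × e^(-0.22 × 15)
Step 3: [N₂O₅] = 2.2 × e^(-3.3)
Step 4: [N₂O₅] = 2.2 × 0.0368832 = 0.08114 M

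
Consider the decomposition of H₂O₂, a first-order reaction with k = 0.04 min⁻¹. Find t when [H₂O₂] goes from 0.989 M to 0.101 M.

57.04 min

Step 1: For first-order: t = ln([H₂O₂]₀/[H₂O₂])/k
Step 2: t = ln(0.989/0.101)/0.04
Step 3: t = ln(9.792)/0.04
Step 4: t = 2.282/0.04 = 57.04 min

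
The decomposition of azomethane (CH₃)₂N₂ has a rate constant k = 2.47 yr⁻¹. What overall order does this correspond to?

first order (1)

Step 1: The units of k for an nth-order reaction are (concentration)^(1-n)·(time)⁻¹.
Step 2: Here k has units yr⁻¹, so the concentration exponent is 0.
Step 3: 1 - n = 0 ⇒ n = 1. The reaction is first order.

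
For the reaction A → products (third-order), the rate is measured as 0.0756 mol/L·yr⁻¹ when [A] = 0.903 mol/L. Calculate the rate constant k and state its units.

0.1027 (mol/L)⁻²·yr⁻¹

Step 1: rate = k[A]^3, so k = rate / [A]^3.
Step 2: k = 0.0756 / (0.903)^3 = 0.0756 / 0.7363.
Step 3: k = 0.1027 (mol/L)⁻²·yr⁻¹.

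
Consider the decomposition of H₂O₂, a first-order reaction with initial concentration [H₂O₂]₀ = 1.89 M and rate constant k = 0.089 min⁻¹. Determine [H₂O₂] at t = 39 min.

0.05875 M

Step 1: For a first-order reaction: [H₂O₂] = [H₂O₂]₀ × e^(-kt)
Step 2: [H₂O₂] = 1.89 × e^(-0.089 × 39)
Step 3: [H₂O₂] = 1.89 × e^(-3.471)
Step 4: [H₂O₂] = 1.89 × 0.0310859 = 0.05875 M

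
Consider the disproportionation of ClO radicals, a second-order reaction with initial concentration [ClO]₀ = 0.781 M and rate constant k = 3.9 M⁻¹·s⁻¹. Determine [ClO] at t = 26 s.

0.009739 M

Step 1: For a second-order reaction: 1/[ClO] = 1/[ClO]₀ + kt
Step 2: 1/[ClO] = 1/0.781 + 3.9 × 26
Step 3: 1/[ClO] = 1.28 + 101.4 = 102.7
Step 4: [ClO] = 1/102.7 = 0.009739 M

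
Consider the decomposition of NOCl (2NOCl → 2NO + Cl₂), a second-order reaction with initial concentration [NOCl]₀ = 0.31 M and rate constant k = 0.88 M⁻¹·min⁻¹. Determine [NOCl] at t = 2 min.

0.2006 M

Step 1: For a second-order reaction: 1/[NOCl] = 1/[NOCl]₀ + kt
Step 2: 1/[NOCl] = 1/0.31 + 0.88 × 2
Step 3: 1/[NOCl] = 3.226 + 1.76 = 4.986
Step 4: [NOCl] = 1/4.986 = 0.2006 M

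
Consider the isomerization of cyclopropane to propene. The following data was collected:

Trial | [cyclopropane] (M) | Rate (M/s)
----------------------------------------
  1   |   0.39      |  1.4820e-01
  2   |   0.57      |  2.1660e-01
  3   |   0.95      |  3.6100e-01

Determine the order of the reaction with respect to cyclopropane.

first order (1)

Step 1: Compare trials to find order n where rate₂/rate₁ = ([cyclopropane]₂/[cyclopropane]₁)^n
Step 2: rate₂/rate₁ = 2.1660e-01/1.4820e-01 = 1.462
Step 3: [cyclopropane]₂/[cyclopropane]₁ = 0.57/0.39 = 1.462
Step 4: n = ln(1.462)/ln(1.462) = 1.00 ≈ 1
Step 5: The reaction is first order in cyclopropane.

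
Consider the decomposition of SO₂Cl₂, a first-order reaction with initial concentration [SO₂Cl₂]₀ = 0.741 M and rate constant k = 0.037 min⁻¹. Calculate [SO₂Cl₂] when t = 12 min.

0.4753 M

Step 1: For a first-order reaction: [SO₂Cl₂] = [SO₂Cl₂]₀ × e^(-kt)
Step 2: [SO₂Cl₂] = 0.741 × e^(-0.037 × 12)
Step 3: [SO₂Cl₂] = 0.741 × e^(-0.444)
Step 4: [SO₂Cl₂] = 0.741 × 0.641465 = 0.4753 M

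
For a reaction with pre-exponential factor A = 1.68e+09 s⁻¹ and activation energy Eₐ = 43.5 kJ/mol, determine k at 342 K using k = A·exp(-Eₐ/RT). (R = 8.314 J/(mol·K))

3.81e+02 s⁻¹

Step 1: Use the Arrhenius equation: k = A × exp(-Eₐ/RT)
Step 2: Convert Eₐ to J/mol: 43.5 kJ/mol = 43500 J/mol
Step 3: Calculate the exponent: -Eₐ/(RT) = -43500/(8.314 × 342) = -15.29865
Step 4: k = 1.68e+09 × exp(-15.29865)
Step 5: k = 1.68e+09 × 2.26924e-07 = 3.8123e+02 s⁻¹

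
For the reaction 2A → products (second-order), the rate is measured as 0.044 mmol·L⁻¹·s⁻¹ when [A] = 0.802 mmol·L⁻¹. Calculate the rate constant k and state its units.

0.06841 (mmol·L⁻¹)⁻¹·s⁻¹

Step 1: rate = k[A]^2, so k = rate / [A]^2.
Step 2: k = 0.044 / (0.802)^2 = 0.044 / 0.6432.
Step 3: k = 0.06841 (mmol·L⁻¹)⁻¹·s⁻¹.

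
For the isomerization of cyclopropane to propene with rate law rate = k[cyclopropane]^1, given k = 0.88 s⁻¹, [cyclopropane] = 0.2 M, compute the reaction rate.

0.176 M/s

Step 1: Identify the rate law: rate = k[cyclopropane]^1
Step 2: Substitute values: rate = 0.88 × (0.2)^1
Step 3: Calculate: rate = 0.88 × 0.2 = 0.176 M/s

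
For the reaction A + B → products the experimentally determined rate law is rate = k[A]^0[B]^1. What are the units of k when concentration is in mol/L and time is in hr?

hr⁻¹

Step 1: Overall order = 0 + 1 = 1.
Step 2: rate has units mol/L·hr⁻¹; [A]^0[B]^1 has units (mol/L)^1.
Step 3: k = rate/([A]^0[B]^1), so units of k = (mol/L)^(1-1)·hr⁻¹ = hr⁻¹.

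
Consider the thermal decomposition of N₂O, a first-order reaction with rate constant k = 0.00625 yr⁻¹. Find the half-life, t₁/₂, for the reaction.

110.9 yr

Step 1: For a first-order reaction, t₁/₂ = ln(2)/k
Step 2: t₁/₂ = ln(2)/0.00625
Step 3: t₁/₂ = 0.6931/0.00625 = 110.9 yr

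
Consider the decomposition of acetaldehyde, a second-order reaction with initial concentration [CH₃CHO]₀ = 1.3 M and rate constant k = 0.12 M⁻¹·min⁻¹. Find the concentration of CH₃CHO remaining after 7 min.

0.6214 M

Step 1: For a second-order reaction: 1/[CH₃CHO] = 1/[CH₃CHO]₀ + kt
Step 2: 1/[CH₃CHO] = 1/1.3 + 0.12 × 7
Step 3: 1/[CH₃CHO] = 0.7692 + 0.84 = 1.609
Step 4: [CH₃CHO] = 1/1.609 = 0.6214 M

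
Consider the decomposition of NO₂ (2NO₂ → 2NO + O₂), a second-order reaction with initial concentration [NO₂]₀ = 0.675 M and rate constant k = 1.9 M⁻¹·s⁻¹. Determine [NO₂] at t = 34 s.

0.01513 M

Step 1: For a second-order reaction: 1/[NO₂] = 1/[NO₂]₀ + kt
Step 2: 1/[NO₂] = 1/0.675 + 1.9 × 34
Step 3: 1/[NO₂] = 1.481 + 64.6 = 66.08
Step 4: [NO₂] = 1/66.08 = 0.01513 M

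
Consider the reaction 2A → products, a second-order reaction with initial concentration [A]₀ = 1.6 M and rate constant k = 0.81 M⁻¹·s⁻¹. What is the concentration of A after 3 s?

0.3273 M

Step 1: For a second-order reaction: 1/[A] = 1/[A]₀ + kt
Step 2: 1/[A] = 1/1.6 + 0.81 × 3
Step 3: 1/[A] = 0.625 + 2.43 = 3.055
Step 4: [A] = 1/3.055 = 0.3273 M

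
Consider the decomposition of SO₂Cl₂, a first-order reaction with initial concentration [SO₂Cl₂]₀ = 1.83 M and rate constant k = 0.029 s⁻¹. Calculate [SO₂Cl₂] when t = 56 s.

0.3607 M

Step 1: For a first-order reaction: [SO₂Cl₂] = [SO₂Cl₂]₀ × e^(-kt)
Step 2: [SO₂Cl₂] = 1.83 × e^(-0.029 × 56)
Step 3: [SO₂Cl₂] = 1.83 × e^(-1.624)
Step 4: [SO₂Cl₂] = 1.83 × 0.197109 = 0.3607 M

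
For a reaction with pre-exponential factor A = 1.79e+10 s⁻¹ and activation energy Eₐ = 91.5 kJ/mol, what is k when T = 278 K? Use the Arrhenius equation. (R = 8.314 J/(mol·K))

1.15e-07 s⁻¹

Step 1: Use the Arrhenius equation: k = A × exp(-Eₐ/RT)
Step 2: Convert Eₐ to J/mol: 91.5 kJ/mol = 91500 J/mol
Step 3: Calculate the exponent: -Eₐ/(RT) = -91500/(8.314 × 278) = -39.58825
Step 4: k = 1.79e+10 × exp(-39.58825)
Step 5: k = 1.79e+10 × 6.41271e-18 = 1.1479e-07 s⁻¹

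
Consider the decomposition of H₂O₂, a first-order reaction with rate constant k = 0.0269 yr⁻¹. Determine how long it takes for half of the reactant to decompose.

25.77 yr

Step 1: For a first-order reaction, t₁/₂ = ln(2)/k
Step 2: t₁/₂ = ln(2)/0.0269
Step 3: t₁/₂ = 0.6931/0.0269 = 25.77 yr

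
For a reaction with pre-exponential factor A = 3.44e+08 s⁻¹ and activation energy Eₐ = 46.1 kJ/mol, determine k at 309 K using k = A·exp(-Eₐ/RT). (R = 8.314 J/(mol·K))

5.54e+00 s⁻¹

Step 1: Use the Arrhenius equation: k = A × exp(-Eₐ/RT)
Step 2: Convert Eₐ to J/mol: 46.1 kJ/mol = 46100 J/mol
Step 3: Calculate the exponent: -Eₐ/(RT) = -46100/(8.314 × 309) = -17.94454
Step 4: k = 3.44e+08 × exp(-17.94454)
Step 5: k = 3.44e+08 × 1.60985e-08 = 5.5379e+00 s⁻¹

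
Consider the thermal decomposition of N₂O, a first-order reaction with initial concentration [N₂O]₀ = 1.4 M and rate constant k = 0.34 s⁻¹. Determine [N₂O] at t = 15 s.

0.008535 M

Step 1: For a first-order reaction: [N₂O] = [N₂O]₀ × e^(-kt)
Step 2: [N₂O] = 1.4 × e^(-0.34 × 15)
Step 3: [N₂O] = 1.4 × e^(-5.1)
Step 4: [N₂O] = 1.4 × 0.00609675 = 0.008535 M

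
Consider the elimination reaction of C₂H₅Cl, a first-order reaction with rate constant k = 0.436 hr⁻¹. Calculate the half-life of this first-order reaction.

1.59 hr

Step 1: For a first-order reaction, t₁/₂ = ln(2)/k
Step 2: t₁/₂ = ln(2)/0.436
Step 3: t₁/₂ = 0.6931/0.436 = 1.59 hr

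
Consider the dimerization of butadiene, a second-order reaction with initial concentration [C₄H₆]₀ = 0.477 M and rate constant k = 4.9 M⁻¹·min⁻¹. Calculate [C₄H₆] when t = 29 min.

0.006935 M

Step 1: For a second-order reaction: 1/[C₄H₆] = 1/[C₄H₆]₀ + kt
Step 2: 1/[C₄H₆] = 1/0.477 + 4.9 × 29
Step 3: 1/[C₄H₆] = 2.096 + 142.1 = 144.2
Step 4: [C₄H₆] = 1/144.2 = 0.006935 M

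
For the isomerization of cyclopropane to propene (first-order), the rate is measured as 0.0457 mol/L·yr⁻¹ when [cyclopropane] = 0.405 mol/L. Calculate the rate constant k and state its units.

0.1128 yr⁻¹

Step 1: rate = k[cyclopropane]^1, so k = rate / [cyclopropane]^1.
Step 2: k = 0.0457 / (0.405)^1 = 0.0457 / 0.405.
Step 3: k = 0.1128 yr⁻¹.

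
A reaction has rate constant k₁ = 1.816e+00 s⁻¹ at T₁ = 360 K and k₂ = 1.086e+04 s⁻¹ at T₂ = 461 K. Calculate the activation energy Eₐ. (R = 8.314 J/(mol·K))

118.8 kJ/mol

Step 1: Use the two-temperature Arrhenius form: ln(k₂/k₁) = -Eₐ/R × (1/T₂ - 1/T₁)
Step 2: ln(k₂/k₁) = ln(1.086e+04/1.816e+00) = ln(5980.18) = 8.69621
Step 3: 1/T₂ - 1/T₁ = 1/461 - 1/360 = -6.085804e-04 K⁻¹
Step 4: Eₐ = -R × ln(k₂/k₁) / (1/T₂ - 1/T₁) = -8.314 × 8.69621 / -6.085804e-04
Step 5: Eₐ = 1.1880e+05 J/mol = 118.8 kJ/mol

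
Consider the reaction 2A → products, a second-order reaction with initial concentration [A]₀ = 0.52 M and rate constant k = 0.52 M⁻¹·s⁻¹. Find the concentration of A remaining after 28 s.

0.06067 M

Step 1: For a second-order reaction: 1/[A] = 1/[A]₀ + kt
Step 2: 1/[A] = 1/0.52 + 0.52 × 28
Step 3: 1/[A] = 1.923 + 14.56 = 16.48
Step 4: [A] = 1/16.48 = 0.06067 M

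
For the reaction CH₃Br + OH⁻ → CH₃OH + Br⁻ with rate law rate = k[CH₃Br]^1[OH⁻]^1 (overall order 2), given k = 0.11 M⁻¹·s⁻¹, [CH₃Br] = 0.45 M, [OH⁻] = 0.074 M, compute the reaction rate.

0.003663 M/s

Step 1: The rate law is rate = k[CH₃Br]^1[OH⁻]^1, overall order = 1+1 = 2
Step 2: Substitute values: rate = 0.11 × (0.45)^1 × (0.074)^1
Step 3: rate = 0.11 × 0.45 × 0.074 = 0.003663 M/s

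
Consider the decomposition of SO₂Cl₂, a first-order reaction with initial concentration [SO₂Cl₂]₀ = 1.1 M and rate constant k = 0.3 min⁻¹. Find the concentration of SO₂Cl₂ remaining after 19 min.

0.003681 M

Step 1: For a first-order reaction: [SO₂Cl₂] = [SO₂Cl₂]₀ × e^(-kt)
Step 2: [SO₂Cl₂] = 1.1 × e^(-0.3 × 19)
Step 3: [SO₂Cl₂] = 1.1 × e^(-5.7)
Step 4: [SO₂Cl₂] = 1.1 × 0.00334597 = 0.003681 M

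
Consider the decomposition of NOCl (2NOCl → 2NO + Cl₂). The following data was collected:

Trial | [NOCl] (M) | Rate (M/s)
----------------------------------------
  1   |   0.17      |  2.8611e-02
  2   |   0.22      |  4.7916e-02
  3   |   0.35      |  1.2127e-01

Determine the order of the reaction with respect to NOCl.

second order (2)

Step 1: Compare trials to find order n where rate₂/rate₁ = ([NOCl]₂/[NOCl]₁)^n
Step 2: rate₂/rate₁ = 4.7916e-02/2.8611e-02 = 1.675
Step 3: [NOCl]₂/[NOCl]₁ = 0.22/0.17 = 1.294
Step 4: n = ln(1.675)/ln(1.294) = 2.00 ≈ 2
Step 5: The reaction is second order in NOCl.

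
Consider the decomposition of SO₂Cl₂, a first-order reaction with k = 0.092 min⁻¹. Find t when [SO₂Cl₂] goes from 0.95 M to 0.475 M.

7.534 min

Step 1: For first-order: t = ln([SO₂Cl₂]₀/[SO₂Cl₂])/k
Step 2: t = ln(0.95/0.475)/0.092
Step 3: t = ln(2)/0.092
Step 4: t = 0.6931/0.092 = 7.534 min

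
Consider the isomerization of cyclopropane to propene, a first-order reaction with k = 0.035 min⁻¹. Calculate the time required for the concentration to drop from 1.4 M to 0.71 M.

19.4 min

Step 1: For first-order: t = ln([cyclopropane]₀/[cyclopropane])/k
Step 2: t = ln(1.4/0.71)/0.035
Step 3: t = ln(1.972)/0.035
Step 4: t = 0.679/0.035 = 19.4 min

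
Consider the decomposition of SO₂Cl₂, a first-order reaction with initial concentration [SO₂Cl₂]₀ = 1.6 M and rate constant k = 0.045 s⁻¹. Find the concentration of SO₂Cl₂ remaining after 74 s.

0.05727 M

Step 1: For a first-order reaction: [SO₂Cl₂] = [SO₂Cl₂]₀ × e^(-kt)
Step 2: [SO₂Cl₂] = 1.6 × e^(-0.045 × 74)
Step 3: [SO₂Cl₂] = 1.6 × e^(-3.33)
Step 4: [SO₂Cl₂] = 1.6 × 0.0357931 = 0.05727 M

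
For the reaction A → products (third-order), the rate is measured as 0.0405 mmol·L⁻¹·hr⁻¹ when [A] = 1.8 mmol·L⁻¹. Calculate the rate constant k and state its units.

0.006944 (mmol·L⁻¹)⁻²·hr⁻¹

Step 1: rate = k[A]^3, so k = rate / [A]^3.
Step 2: k = 0.0405 / (1.8)^3 = 0.0405 / 5.832.
Step 3: k = 0.006944 (mmol·L⁻¹)⁻²·hr⁻¹.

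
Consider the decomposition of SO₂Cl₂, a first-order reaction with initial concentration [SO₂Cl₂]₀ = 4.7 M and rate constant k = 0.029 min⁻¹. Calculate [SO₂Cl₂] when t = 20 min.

2.632 M

Step 1: For a first-order reaction: [SO₂Cl₂] = [SO₂Cl₂]₀ × e^(-kt)
Step 2: [SO₂Cl₂] = 4.7 × e^(-0.029 × 20)
Step 3: [SO₂Cl₂] = 4.7 × e^(-0.58)
Step 4: [SO₂Cl₂] = 4.7 × 0.559898 = 2.632 M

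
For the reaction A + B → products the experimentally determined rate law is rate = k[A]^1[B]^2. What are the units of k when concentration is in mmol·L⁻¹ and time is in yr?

(mmol·L⁻¹)⁻²·yr⁻¹

Step 1: Overall order = 1 + 2 = 3.
Step 2: rate has units mmol·L⁻¹·yr⁻¹; [A]^1[B]^2 has units (mmol·L⁻¹)^3.
Step 3: k = rate/([A]^1[B]^2), so units of k = (mmol·L⁻¹)^(1-3)·yr⁻¹ = (mmol·L⁻¹)⁻²·yr⁻¹.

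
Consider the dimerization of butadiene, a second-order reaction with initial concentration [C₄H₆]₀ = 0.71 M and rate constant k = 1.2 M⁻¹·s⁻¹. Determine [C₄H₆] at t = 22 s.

0.03596 M

Step 1: For a second-order reaction: 1/[C₄H₆] = 1/[C₄H₆]₀ + kt
Step 2: 1/[C₄H₆] = 1/0.71 + 1.2 × 22
Step 3: 1/[C₄H₆] = 1.408 + 26.4 = 27.81
Step 4: [C₄H₆] = 1/27.81 = 0.03596 M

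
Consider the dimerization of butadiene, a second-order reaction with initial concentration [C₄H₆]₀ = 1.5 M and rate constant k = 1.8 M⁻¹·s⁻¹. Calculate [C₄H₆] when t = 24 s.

0.0228 M

Step 1: For a second-order reaction: 1/[C₄H₆] = 1/[C₄H₆]₀ + kt
Step 2: 1/[C₄H₆] = 1/1.5 + 1.8 × 24
Step 3: 1/[C₄H₆] = 0.6667 + 43.2 = 43.87
Step 4: [C₄H₆] = 1/43.87 = 0.0228 M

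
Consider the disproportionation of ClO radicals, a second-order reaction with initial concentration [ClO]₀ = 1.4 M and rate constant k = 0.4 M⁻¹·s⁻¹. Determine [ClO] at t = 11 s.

0.1955 M

Step 1: For a second-order reaction: 1/[ClO] = 1/[ClO]₀ + kt
Step 2: 1/[ClO] = 1/1.4 + 0.4 × 11
Step 3: 1/[ClO] = 0.7143 + 4.4 = 5.114
Step 4: [ClO] = 1/5.114 = 0.1955 M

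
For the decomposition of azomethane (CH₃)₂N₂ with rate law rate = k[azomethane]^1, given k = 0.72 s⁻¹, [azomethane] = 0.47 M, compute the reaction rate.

0.3384 M/s

Step 1: Identify the rate law: rate = k[azomethane]^1
Step 2: Substitute values: rate = 0.72 × (0.47)^1
Step 3: Calculate: rate = 0.72 × 0.47 = 0.3384 M/s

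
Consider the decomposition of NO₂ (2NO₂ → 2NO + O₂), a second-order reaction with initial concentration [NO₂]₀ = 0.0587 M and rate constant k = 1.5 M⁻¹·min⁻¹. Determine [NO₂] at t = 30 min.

0.01612 M

Step 1: For a second-order reaction: 1/[NO₂] = 1/[NO₂]₀ + kt
Step 2: 1/[NO₂] = 1/0.0587 + 1.5 × 30
Step 3: 1/[NO₂] = 17.04 + 45 = 62.04
Step 4: [NO₂] = 1/62.04 = 0.01612 M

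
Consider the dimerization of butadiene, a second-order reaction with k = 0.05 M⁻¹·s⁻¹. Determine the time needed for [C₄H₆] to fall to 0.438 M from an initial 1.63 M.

33.39 s

Step 1: For second-order: t = (1/[C₄H₆] - 1/[C₄H₆]₀)/k
Step 2: t = (1/0.438 - 1/1.63)/0.05
Step 3: t = (2.283 - 0.6135)/0.05
Step 4: t = 1.67/0.05 = 33.39 s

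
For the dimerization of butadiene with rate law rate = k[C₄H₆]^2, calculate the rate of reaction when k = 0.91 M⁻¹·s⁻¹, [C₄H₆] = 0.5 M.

0.2275 M/s

Step 1: Identify the rate law: rate = k[C₄H₆]^2
Step 2: Substitute values: rate = 0.91 × (0.5)^2
Step 3: Calculate: rate = 0.91 × 0.25 = 0.2275 M/s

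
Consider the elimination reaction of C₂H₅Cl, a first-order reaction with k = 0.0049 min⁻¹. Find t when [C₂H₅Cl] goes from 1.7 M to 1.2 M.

71.08 min

Step 1: For first-order: t = ln([C₂H₅Cl]₀/[C₂H₅Cl])/k
Step 2: t = ln(1.7/1.2)/0.0049
Step 3: t = ln(1.417)/0.0049
Step 4: t = 0.3483/0.0049 = 71.08 min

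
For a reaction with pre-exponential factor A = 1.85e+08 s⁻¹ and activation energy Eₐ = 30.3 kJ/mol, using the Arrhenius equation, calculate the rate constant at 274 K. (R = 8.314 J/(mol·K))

3.09e+02 s⁻¹

Step 1: Use the Arrhenius equation: k = A × exp(-Eₐ/RT)
Step 2: Convert Eₐ to J/mol: 30.3 kJ/mol = 30300 J/mol
Step 3: Calculate the exponent: -Eₐ/(RT) = -30300/(8.314 × 274) = -13.30093
Step 4: k = 1.85e+08 × exp(-13.30093)
Step 5: k = 1.85e+08 × 1.67294e-06 = 3.0949e+02 s⁻¹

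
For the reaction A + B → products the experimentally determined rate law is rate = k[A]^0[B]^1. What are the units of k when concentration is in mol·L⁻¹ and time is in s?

s⁻¹

Step 1: Overall order = 0 + 1 = 1.
Step 2: rate has units mol·L⁻¹·s⁻¹; [A]^0[B]^1 has units (mol·L⁻¹)^1.
Step 3: k = rate/([A]^0[B]^1), so units of k = (mol·L⁻¹)^(1-1)·s⁻¹ = s⁻¹.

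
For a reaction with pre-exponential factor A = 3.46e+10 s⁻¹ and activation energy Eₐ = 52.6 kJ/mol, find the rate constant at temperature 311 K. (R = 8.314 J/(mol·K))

5.06e+01 s⁻¹

Step 1: Use the Arrhenius equation: k = A × exp(-Eₐ/RT)
Step 2: Convert Eₐ to J/mol: 52.6 kJ/mol = 52600 J/mol
Step 3: Calculate the exponent: -Eₐ/(RT) = -52600/(8.314 × 311) = -20.34302
Step 4: k = 3.46e+10 × exp(-20.34302)
Step 5: k = 3.46e+10 × 1.46264e-09 = 5.0607e+01 s⁻¹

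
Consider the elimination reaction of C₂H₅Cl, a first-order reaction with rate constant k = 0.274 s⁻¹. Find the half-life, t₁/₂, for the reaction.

2.53 s

Step 1: For a first-order reaction, t₁/₂ = ln(2)/k
Step 2: t₁/₂ = ln(2)/0.274
Step 3: t₁/₂ = 0.6931/0.274 = 2.53 s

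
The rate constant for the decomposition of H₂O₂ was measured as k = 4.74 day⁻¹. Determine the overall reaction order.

first order (1)

Step 1: The units of k for an nth-order reaction are (concentration)^(1-n)·(time)⁻¹.
Step 2: Here k has units day⁻¹, so the concentration exponent is 0.
Step 3: 1 - n = 0 ⇒ n = 1. The reaction is first order.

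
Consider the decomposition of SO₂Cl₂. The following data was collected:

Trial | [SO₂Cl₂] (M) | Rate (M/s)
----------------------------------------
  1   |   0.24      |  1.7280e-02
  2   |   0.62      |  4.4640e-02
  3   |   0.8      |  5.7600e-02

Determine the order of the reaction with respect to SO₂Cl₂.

first order (1)

Step 1: Compare trials to find order n where rate₂/rate₁ = ([SO₂Cl₂]₂/[SO₂Cl₂]₁)^n
Step 2: rate₂/rate₁ = 4.4640e-02/1.7280e-02 = 2.583
Step 3: [SO₂Cl₂]₂/[SO₂Cl₂]₁ = 0.62/0.24 = 2.583
Step 4: n = ln(2.583)/ln(2.583) = 1.00 ≈ 1
Step 5: The reaction is first order in SO₂Cl₂.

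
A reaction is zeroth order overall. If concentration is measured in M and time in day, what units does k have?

M·day⁻¹

Step 1: For overall order n, rate = k × (concentration)^n.
Step 2: Rate has units M·day⁻¹; concentration term has units M^0.
Step 3: k = rate / (concentration)^n, so units of k = M^(1-0)·day⁻¹ = M·day⁻¹.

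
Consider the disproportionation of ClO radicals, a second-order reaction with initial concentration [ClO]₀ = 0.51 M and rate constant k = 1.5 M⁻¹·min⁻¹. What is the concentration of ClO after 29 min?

0.022 M

Step 1: For a second-order reaction: 1/[ClO] = 1/[ClO]₀ + kt
Step 2: 1/[ClO] = 1/0.51 + 1.5 × 29
Step 3: 1/[ClO] = 1.961 + 43.5 = 45.46
Step 4: [ClO] = 1/45.46 = 0.022 M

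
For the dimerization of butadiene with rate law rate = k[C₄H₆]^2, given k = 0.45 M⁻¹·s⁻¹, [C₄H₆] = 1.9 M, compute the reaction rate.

1.625 M/s

Step 1: Identify the rate law: rate = k[C₄H₆]^2
Step 2: Substitute values: rate = 0.45 × (1.9)^2
Step 3: Calculate: rate = 0.45 × 3.61 = 1.6245 M/s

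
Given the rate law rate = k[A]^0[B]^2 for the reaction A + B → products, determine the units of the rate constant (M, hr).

M⁻¹·hr⁻¹

Step 1: Overall order = 0 + 2 = 2.
Step 2: rate has units M·hr⁻¹; [A]^0[B]^2 has units M^2.
Step 3: k = rate/([A]^0[B]^2), so units of k = M^(1-2)·hr⁻¹ = M⁻¹·hr⁻¹.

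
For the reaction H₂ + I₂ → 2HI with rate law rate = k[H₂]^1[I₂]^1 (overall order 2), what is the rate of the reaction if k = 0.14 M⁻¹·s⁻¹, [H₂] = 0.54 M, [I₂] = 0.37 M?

0.02797 M/s

Step 1: The rate law is rate = k[H₂]^1[I₂]^1, overall order = 1+1 = 2
Step 2: Substitute values: rate = 0.14 × (0.54)^1 × (0.37)^1
Step 3: rate = 0.14 × 0.54 × 0.37 = 0.027972 M/s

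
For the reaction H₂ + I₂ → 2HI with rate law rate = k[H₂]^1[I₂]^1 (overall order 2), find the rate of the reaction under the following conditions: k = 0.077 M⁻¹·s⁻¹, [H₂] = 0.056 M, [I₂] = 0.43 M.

0.001854 M/s

Step 1: The rate law is rate = k[H₂]^1[I₂]^1, overall order = 1+1 = 2
Step 2: Substitute values: rate = 0.077 × (0.056)^1 × (0.43)^1
Step 3: rate = 0.077 × 0.056 × 0.43 = 0.00185416 M/s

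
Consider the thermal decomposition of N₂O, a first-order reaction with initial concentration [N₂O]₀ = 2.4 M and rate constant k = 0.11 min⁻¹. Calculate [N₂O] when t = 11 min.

0.7157 M

Step 1: For a first-order reaction: [N₂O] = [N₂O]₀ × e^(-kt)
Step 2: [N₂O] = 2.4 × e^(-0.11 × 11)
Step 3: [N₂O] = 2.4 × e^(-1.21)
Step 4: [N₂O] = 2.4 × 0.298197 = 0.7157 M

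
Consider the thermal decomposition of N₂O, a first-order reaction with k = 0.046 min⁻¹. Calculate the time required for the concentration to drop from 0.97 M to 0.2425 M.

30.14 min

Step 1: For first-order: t = ln([N₂O]₀/[N₂O])/k
Step 2: t = ln(0.97/0.2425)/0.046
Step 3: t = ln(4)/0.046
Step 4: t = 1.386/0.046 = 30.14 min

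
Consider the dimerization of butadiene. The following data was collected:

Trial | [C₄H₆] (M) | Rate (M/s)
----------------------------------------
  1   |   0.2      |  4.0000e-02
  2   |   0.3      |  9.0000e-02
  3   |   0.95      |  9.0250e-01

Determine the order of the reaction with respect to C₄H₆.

second order (2)

Step 1: Compare trials to find order n where rate₂/rate₁ = ([C₄H₆]₂/[C₄H₆]₁)^n
Step 2: rate₂/rate₁ = 9.0000e-02/4.0000e-02 = 2.25
Step 3: [C₄H₆]₂/[C₄H₆]₁ = 0.3/0.2 = 1.5
Step 4: n = ln(2.25)/ln(1.5) = 2.00 ≈ 2
Step 5: The reaction is second order in C₄H₆.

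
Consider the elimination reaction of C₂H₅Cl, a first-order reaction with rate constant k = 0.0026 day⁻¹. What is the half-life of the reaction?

266.6 day

Step 1: For a first-order reaction, t₁/₂ = ln(2)/k
Step 2: t₁/₂ = ln(2)/0.0026
Step 3: t₁/₂ = 0.6931/0.0026 = 266.6 day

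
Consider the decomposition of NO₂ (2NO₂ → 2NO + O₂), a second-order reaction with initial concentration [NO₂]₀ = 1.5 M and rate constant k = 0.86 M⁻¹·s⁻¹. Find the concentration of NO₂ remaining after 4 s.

0.2435 M

Step 1: For a second-order reaction: 1/[NO₂] = 1/[NO₂]₀ + kt
Step 2: 1/[NO₂] = 1/1.5 + 0.86 × 4
Step 3: 1/[NO₂] = 0.6667 + 3.44 = 4.107
Step 4: [NO₂] = 1/4.107 = 0.2435 M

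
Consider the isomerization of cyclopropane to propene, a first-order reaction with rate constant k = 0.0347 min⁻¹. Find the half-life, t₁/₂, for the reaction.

19.98 min

Step 1: For a first-order reaction, t₁/₂ = ln(2)/k
Step 2: t₁/₂ = ln(2)/0.0347
Step 3: t₁/₂ = 0.6931/0.0347 = 19.98 min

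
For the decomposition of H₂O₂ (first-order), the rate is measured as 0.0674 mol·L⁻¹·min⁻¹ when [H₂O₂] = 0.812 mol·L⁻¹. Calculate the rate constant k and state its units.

0.083 min⁻¹

Step 1: rate = k[H₂O₂]^1, so k = rate / [H₂O₂]^1.
Step 2: k = 0.0674 / (0.812)^1 = 0.0674 / 0.812.
Step 3: k = 0.083 min⁻¹.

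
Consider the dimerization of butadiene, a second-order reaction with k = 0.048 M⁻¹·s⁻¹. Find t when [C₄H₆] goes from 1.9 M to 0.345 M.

49.42 s

Step 1: For second-order: t = (1/[C₄H₆] - 1/[C₄H₆]₀)/k
Step 2: t = (1/0.345 - 1/1.9)/0.048
Step 3: t = (2.899 - 0.5263)/0.048
Step 4: t = 2.372/0.048 = 49.42 s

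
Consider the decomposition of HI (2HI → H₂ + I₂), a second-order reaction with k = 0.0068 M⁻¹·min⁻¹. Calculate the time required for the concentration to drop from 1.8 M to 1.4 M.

23.34 min

Step 1: For second-order: t = (1/[HI] - 1/[HI]₀)/k
Step 2: t = (1/1.4 - 1/1.8)/0.0068
Step 3: t = (0.7143 - 0.5556)/0.0068
Step 4: t = 0.1587/0.0068 = 23.34 min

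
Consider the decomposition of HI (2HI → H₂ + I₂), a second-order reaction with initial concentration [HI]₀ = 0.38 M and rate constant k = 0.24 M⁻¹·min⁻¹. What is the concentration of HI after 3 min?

0.2984 M

Step 1: For a second-order reaction: 1/[HI] = 1/[HI]₀ + kt
Step 2: 1/[HI] = 1/0.38 + 0.24 × 3
Step 3: 1/[HI] = 2.632 + 0.72 = 3.352
Step 4: [HI] = 1/3.352 = 0.2984 M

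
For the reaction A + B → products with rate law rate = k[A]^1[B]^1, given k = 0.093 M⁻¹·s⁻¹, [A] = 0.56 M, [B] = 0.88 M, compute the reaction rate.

0.04583 M/s

Step 1: The rate law is rate = k[A]^1[B]^1
Step 2: Substitute: rate = 0.093 × (0.56)^1 × (0.88)^1
Step 3: rate = 0.093 × 0.56 × 0.88 = 0.0458304 M/s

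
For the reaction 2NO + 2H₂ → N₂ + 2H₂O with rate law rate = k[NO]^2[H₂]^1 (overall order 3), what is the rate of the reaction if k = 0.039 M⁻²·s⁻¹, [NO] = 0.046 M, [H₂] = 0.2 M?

1.65e-05 M/s

Step 1: The rate law is rate = k[NO]^2[H₂]^1, overall order = 2+1 = 3
Step 2: Substitute values: rate = 0.039 × (0.046)^2 × (0.2)^1
Step 3: rate = 0.039 × 0.002116 × 0.2 = 1.65048e-05 M/s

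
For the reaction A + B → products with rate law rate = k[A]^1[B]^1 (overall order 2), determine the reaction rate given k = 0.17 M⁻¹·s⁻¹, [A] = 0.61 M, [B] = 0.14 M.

0.01452 M/s

Step 1: The rate law is rate = k[A]^1[B]^1, overall order = 1+1 = 2
Step 2: Substitute values: rate = 0.17 × (0.61)^1 × (0.14)^1
Step 3: rate = 0.17 × 0.61 × 0.14 = 0.014518 M/s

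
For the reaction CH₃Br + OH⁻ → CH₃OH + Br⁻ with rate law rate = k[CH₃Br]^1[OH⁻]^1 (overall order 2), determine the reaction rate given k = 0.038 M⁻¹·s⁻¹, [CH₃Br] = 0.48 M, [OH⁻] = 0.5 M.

0.00912 M/s

Step 1: The rate law is rate = k[CH₃Br]^1[OH⁻]^1, overall order = 1+1 = 2
Step 2: Substitute values: rate = 0.038 × (0.48)^1 × (0.5)^1
Step 3: rate = 0.038 × 0.48 × 0.5 = 0.00912 M/s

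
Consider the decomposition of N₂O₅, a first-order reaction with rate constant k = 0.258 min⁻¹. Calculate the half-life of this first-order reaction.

2.687 min

Step 1: For a first-order reaction, t₁/₂ = ln(2)/k
Step 2: t₁/₂ = ln(2)/0.258
Step 3: t₁/₂ = 0.6931/0.258 = 2.687 min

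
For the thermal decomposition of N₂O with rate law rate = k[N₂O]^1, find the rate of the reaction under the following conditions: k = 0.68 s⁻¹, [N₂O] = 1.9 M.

1.292 M/s

Step 1: Identify the rate law: rate = k[N₂O]^1
Step 2: Substitute values: rate = 0.68 × (1.9)^1
Step 3: Calculate: rate = 0.68 × 1.9 = 1.292 M/s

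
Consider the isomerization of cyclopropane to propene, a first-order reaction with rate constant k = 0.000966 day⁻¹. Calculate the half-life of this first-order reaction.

717.5 day

Step 1: For a first-order reaction, t₁/₂ = ln(2)/k
Step 2: t₁/₂ = ln(2)/0.000966
Step 3: t₁/₂ = 0.6931/0.000966 = 717.5 day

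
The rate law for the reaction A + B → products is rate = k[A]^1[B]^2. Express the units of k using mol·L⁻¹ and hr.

(mol·L⁻¹)⁻²·hr⁻¹

Step 1: Overall order = 1 + 2 = 3.
Step 2: rate has units mol·L⁻¹·hr⁻¹; [A]^1[B]^2 has units (mol·L⁻¹)^3.
Step 3: k = rate/([A]^1[B]^2), so units of k = (mol·L⁻¹)^(1-3)·hr⁻¹ = (mol·L⁻¹)⁻²·hr⁻¹.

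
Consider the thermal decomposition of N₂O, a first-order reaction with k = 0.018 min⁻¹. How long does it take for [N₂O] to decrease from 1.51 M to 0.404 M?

73.25 min

Step 1: For first-order: t = ln([N₂O]₀/[N₂O])/k
Step 2: t = ln(1.51/0.404)/0.018
Step 3: t = ln(3.738)/0.018
Step 4: t = 1.318/0.018 = 73.25 min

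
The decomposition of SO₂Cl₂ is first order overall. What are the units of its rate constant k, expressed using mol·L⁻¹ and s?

s⁻¹

Step 1: For overall order n, rate = k × (concentration)^n.
Step 2: Rate has units mol·L⁻¹·s⁻¹; concentration term has units (mol·L⁻¹)^1.
Step 3: k = rate / (concentration)^n, so units of k = (mol·L⁻¹)^(1-1)·s⁻¹ = s⁻¹.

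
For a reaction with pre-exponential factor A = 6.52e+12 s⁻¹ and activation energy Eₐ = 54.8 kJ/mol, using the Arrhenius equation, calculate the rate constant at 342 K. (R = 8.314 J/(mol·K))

2.78e+04 s⁻¹

Step 1: Use the Arrhenius equation: k = A × exp(-Eₐ/RT)
Step 2: Convert Eₐ to J/mol: 54.8 kJ/mol = 54800 J/mol
Step 3: Calculate the exponent: -Eₐ/(RT) = -54800/(8.314 × 342) = -19.27278
Step 4: k = 6.52e+12 × exp(-19.27278)
Step 5: k = 6.52e+12 × 4.26519e-09 = 2.7809e+04 s⁻¹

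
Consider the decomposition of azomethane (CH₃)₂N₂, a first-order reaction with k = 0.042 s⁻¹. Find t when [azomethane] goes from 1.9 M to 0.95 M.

16.5 s

Step 1: For first-order: t = ln([azomethane]₀/[azomethane])/k
Step 2: t = ln(1.9/0.95)/0.042
Step 3: t = ln(2)/0.042
Step 4: t = 0.6931/0.042 = 16.5 s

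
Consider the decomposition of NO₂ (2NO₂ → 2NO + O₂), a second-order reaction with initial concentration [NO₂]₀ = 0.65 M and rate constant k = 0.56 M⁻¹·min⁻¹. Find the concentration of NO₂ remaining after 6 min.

0.2041 M

Step 1: For a second-order reaction: 1/[NO₂] = 1/[NO₂]₀ + kt
Step 2: 1/[NO₂] = 1/0.65 + 0.56 × 6
Step 3: 1/[NO₂] = 1.538 + 3.36 = 4.898
Step 4: [NO₂] = 1/4.898 = 0.2041 M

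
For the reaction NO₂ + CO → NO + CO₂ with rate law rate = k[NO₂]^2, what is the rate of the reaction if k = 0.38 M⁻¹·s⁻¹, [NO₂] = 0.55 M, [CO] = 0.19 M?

0.115 M/s

Step 1: The rate law is rate = k[NO₂]^2
Step 2: Note that the rate does not depend on [CO] (zero order in CO).
Step 3: rate = 0.38 × (0.55)^2 = 0.11495 M/s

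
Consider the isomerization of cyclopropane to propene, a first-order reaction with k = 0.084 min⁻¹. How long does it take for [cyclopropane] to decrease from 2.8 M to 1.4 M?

8.252 min

Step 1: For first-order: t = ln([cyclopropane]₀/[cyclopropane])/k
Step 2: t = ln(2.8/1.4)/0.084
Step 3: t = ln(2)/0.084
Step 4: t = 0.6931/0.084 = 8.252 min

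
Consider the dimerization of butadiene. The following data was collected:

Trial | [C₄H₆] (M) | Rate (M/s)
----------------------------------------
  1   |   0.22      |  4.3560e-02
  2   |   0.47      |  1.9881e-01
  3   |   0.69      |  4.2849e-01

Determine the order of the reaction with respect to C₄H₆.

second order (2)

Step 1: Compare trials to find order n where rate₂/rate₁ = ([C₄H₆]₂/[C₄H₆]₁)^n
Step 2: rate₂/rate₁ = 1.9881e-01/4.3560e-02 = 4.564
Step 3: [C₄H₆]₂/[C₄H₆]₁ = 0.47/0.22 = 2.136
Step 4: n = ln(4.564)/ln(2.136) = 2.00 ≈ 2
Step 5: The reaction is second order in C₄H₆.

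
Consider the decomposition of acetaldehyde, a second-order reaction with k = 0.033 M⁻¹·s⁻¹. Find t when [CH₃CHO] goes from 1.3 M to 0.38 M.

56.43 s

Step 1: For second-order: t = (1/[CH₃CHO] - 1/[CH₃CHO]₀)/k
Step 2: t = (1/0.38 - 1/1.3)/0.033
Step 3: t = (2.632 - 0.7692)/0.033
Step 4: t = 1.862/0.033 = 56.43 s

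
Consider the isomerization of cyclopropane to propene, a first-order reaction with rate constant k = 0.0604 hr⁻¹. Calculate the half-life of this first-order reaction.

11.48 hr

Step 1: For a first-order reaction, t₁/₂ = ln(2)/k
Step 2: t₁/₂ = ln(2)/0.0604
Step 3: t₁/₂ = 0.6931/0.0604 = 11.48 hr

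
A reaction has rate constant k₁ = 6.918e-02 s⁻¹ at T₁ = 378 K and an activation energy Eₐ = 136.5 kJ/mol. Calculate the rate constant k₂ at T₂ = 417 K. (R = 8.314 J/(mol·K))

4.019e+00 s⁻¹

Step 1: Use the two-temperature Arrhenius form: ln(k₂/k₁) = -Eₐ/R × (1/T₂ - 1/T₁)
Step 2: Convert Eₐ to J/mol: 136.5 kJ/mol = 136500 J/mol
Step 3: 1/T₂ - 1/T₁ = 1/417 - 1/378 = -2.474211e-04 K⁻¹
Step 4: ln(k₂/k₁) = -136500/8.314 × -2.474211e-04 = 4.06218
Step 5: k₂ = k₁ × exp(4.06218) = 6.918e-02 × 5.81008e+01 = 4.019e+00 s⁻¹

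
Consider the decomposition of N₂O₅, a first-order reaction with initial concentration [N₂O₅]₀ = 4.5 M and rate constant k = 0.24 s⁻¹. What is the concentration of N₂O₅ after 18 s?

0.05985 M

Step 1: For a first-order reaction: [N₂O₅] = [N₂O₅]₀ × e^(-kt)
Step 2: [N₂O₅] = 4.5 × e^(-0.24 × 18)
Step 3: [N₂O₅] = 4.5 × e^(-4.32)
Step 4: [N₂O₅] = 4.5 × 0.0132999 = 0.05985 M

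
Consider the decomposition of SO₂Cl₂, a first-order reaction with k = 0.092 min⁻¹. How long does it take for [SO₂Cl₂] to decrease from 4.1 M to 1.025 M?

15.07 min

Step 1: For first-order: t = ln([SO₂Cl₂]₀/[SO₂Cl₂])/k
Step 2: t = ln(4.1/1.025)/0.092
Step 3: t = ln(4)/0.092
Step 4: t = 1.386/0.092 = 15.07 min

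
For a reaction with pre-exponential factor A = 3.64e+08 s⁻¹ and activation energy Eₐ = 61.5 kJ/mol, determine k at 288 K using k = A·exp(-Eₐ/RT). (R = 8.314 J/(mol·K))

2.55e-03 s⁻¹

Step 1: Use the Arrhenius equation: k = A × exp(-Eₐ/RT)
Step 2: Convert Eₐ to J/mol: 61.5 kJ/mol = 61500 J/mol
Step 3: Calculate the exponent: -Eₐ/(RT) = -61500/(8.314 × 288) = -25.68459
Step 4: k = 3.64e+08 × exp(-25.68459)
Step 5: k = 3.64e+08 × 7.00365e-12 = 2.5493e-03 s⁻¹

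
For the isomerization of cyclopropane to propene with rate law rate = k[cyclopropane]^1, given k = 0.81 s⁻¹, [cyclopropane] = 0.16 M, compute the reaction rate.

0.1296 M/s

Step 1: Identify the rate law: rate = k[cyclopropane]^1
Step 2: Substitute values: rate = 0.81 × (0.16)^1
Step 3: Calculate: rate = 0.81 × 0.16 = 0.1296 M/s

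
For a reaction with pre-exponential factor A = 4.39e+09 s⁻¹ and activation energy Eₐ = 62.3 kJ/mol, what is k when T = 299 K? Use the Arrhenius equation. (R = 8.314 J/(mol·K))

5.73e-02 s⁻¹

Step 1: Use the Arrhenius equation: k = A × exp(-Eₐ/RT)
Step 2: Convert Eₐ to J/mol: 62.3 kJ/mol = 62300 J/mol
Step 3: Calculate the exponent: -Eₐ/(RT) = -62300/(8.314 × 299) = -25.06149
Step 4: k = 4.39e+09 × exp(-25.06149)
Step 5: k = 4.39e+09 × 1.30597e-11 = 5.7332e-02 s⁻¹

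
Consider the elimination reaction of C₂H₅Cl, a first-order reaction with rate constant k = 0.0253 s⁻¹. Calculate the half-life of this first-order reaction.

27.4 s

Step 1: For a first-order reaction, t₁/₂ = ln(2)/k
Step 2: t₁/₂ = ln(2)/0.0253
Step 3: t₁/₂ = 0.6931/0.0253 = 27.4 s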